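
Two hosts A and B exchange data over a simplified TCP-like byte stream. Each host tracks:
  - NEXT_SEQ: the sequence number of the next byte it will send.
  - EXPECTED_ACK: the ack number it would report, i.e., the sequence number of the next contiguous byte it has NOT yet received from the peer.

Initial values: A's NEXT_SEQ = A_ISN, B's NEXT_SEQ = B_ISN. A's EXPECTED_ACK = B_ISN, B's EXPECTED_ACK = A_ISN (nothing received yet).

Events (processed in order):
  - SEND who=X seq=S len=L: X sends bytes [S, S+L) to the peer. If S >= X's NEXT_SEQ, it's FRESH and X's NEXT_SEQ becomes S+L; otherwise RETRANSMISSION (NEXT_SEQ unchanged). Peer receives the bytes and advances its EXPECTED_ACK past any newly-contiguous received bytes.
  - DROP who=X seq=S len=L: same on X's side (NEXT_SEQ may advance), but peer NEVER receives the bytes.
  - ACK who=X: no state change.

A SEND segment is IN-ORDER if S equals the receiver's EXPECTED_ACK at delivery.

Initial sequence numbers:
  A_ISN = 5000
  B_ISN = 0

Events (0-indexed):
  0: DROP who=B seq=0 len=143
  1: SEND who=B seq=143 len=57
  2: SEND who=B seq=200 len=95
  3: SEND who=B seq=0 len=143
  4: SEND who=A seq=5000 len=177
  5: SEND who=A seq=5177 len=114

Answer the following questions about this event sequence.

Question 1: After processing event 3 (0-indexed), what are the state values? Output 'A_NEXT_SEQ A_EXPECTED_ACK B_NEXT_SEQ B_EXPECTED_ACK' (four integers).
After event 0: A_seq=5000 A_ack=0 B_seq=143 B_ack=5000
After event 1: A_seq=5000 A_ack=0 B_seq=200 B_ack=5000
After event 2: A_seq=5000 A_ack=0 B_seq=295 B_ack=5000
After event 3: A_seq=5000 A_ack=295 B_seq=295 B_ack=5000

5000 295 295 5000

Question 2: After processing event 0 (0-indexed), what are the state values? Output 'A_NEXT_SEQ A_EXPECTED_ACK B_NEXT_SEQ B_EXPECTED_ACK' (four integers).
After event 0: A_seq=5000 A_ack=0 B_seq=143 B_ack=5000

5000 0 143 5000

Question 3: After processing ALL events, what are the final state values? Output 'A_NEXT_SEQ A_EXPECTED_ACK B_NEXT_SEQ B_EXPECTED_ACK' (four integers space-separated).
Answer: 5291 295 295 5291

Derivation:
After event 0: A_seq=5000 A_ack=0 B_seq=143 B_ack=5000
After event 1: A_seq=5000 A_ack=0 B_seq=200 B_ack=5000
After event 2: A_seq=5000 A_ack=0 B_seq=295 B_ack=5000
After event 3: A_seq=5000 A_ack=295 B_seq=295 B_ack=5000
After event 4: A_seq=5177 A_ack=295 B_seq=295 B_ack=5177
After event 5: A_seq=5291 A_ack=295 B_seq=295 B_ack=5291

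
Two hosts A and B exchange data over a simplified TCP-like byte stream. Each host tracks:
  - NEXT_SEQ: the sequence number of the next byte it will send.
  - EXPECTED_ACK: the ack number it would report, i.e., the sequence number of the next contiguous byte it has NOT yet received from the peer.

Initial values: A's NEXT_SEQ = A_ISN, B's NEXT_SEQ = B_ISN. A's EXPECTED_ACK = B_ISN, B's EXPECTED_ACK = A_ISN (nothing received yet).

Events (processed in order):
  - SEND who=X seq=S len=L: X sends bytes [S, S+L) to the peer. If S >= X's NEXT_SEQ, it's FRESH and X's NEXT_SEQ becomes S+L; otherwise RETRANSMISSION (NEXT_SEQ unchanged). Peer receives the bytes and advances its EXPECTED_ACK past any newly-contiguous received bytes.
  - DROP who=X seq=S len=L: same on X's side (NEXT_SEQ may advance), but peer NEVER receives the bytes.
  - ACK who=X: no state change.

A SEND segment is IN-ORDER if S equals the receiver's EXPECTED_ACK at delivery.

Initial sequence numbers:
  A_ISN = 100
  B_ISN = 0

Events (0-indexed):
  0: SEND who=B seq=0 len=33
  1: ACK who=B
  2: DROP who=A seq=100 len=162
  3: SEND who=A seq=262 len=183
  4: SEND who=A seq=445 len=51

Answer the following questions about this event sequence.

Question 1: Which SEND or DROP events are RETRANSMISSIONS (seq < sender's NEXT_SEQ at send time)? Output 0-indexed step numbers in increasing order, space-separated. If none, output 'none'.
Answer: none

Derivation:
Step 0: SEND seq=0 -> fresh
Step 2: DROP seq=100 -> fresh
Step 3: SEND seq=262 -> fresh
Step 4: SEND seq=445 -> fresh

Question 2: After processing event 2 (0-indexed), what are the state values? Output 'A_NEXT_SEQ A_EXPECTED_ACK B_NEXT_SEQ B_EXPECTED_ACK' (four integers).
After event 0: A_seq=100 A_ack=33 B_seq=33 B_ack=100
After event 1: A_seq=100 A_ack=33 B_seq=33 B_ack=100
After event 2: A_seq=262 A_ack=33 B_seq=33 B_ack=100

262 33 33 100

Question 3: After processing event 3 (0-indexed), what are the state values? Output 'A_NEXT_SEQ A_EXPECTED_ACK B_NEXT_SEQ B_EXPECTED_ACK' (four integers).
After event 0: A_seq=100 A_ack=33 B_seq=33 B_ack=100
After event 1: A_seq=100 A_ack=33 B_seq=33 B_ack=100
After event 2: A_seq=262 A_ack=33 B_seq=33 B_ack=100
After event 3: A_seq=445 A_ack=33 B_seq=33 B_ack=100

445 33 33 100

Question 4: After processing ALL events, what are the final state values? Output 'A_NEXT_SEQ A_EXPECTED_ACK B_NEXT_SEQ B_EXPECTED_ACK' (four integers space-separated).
Answer: 496 33 33 100

Derivation:
After event 0: A_seq=100 A_ack=33 B_seq=33 B_ack=100
After event 1: A_seq=100 A_ack=33 B_seq=33 B_ack=100
After event 2: A_seq=262 A_ack=33 B_seq=33 B_ack=100
After event 3: A_seq=445 A_ack=33 B_seq=33 B_ack=100
After event 4: A_seq=496 A_ack=33 B_seq=33 B_ack=100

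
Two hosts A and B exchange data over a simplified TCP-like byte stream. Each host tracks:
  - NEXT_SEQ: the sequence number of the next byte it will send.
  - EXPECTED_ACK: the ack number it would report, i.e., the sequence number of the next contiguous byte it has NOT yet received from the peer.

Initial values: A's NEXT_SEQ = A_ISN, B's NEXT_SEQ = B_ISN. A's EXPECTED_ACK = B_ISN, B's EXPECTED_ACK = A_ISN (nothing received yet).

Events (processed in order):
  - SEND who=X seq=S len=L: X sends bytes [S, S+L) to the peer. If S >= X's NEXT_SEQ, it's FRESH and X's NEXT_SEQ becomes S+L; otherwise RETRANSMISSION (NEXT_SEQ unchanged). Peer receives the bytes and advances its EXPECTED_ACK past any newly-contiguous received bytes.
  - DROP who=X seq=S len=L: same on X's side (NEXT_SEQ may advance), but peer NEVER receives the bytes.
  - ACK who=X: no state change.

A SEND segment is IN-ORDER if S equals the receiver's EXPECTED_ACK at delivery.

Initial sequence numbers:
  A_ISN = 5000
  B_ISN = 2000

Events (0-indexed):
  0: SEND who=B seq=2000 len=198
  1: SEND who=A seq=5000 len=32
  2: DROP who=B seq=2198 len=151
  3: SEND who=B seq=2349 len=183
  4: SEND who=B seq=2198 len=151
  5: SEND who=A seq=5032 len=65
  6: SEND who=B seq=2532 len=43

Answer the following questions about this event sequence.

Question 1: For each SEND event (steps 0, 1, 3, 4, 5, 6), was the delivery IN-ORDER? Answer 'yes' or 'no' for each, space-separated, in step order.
Step 0: SEND seq=2000 -> in-order
Step 1: SEND seq=5000 -> in-order
Step 3: SEND seq=2349 -> out-of-order
Step 4: SEND seq=2198 -> in-order
Step 5: SEND seq=5032 -> in-order
Step 6: SEND seq=2532 -> in-order

Answer: yes yes no yes yes yes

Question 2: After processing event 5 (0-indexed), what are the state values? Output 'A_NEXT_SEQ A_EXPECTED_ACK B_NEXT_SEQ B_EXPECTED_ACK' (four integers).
After event 0: A_seq=5000 A_ack=2198 B_seq=2198 B_ack=5000
After event 1: A_seq=5032 A_ack=2198 B_seq=2198 B_ack=5032
After event 2: A_seq=5032 A_ack=2198 B_seq=2349 B_ack=5032
After event 3: A_seq=5032 A_ack=2198 B_seq=2532 B_ack=5032
After event 4: A_seq=5032 A_ack=2532 B_seq=2532 B_ack=5032
After event 5: A_seq=5097 A_ack=2532 B_seq=2532 B_ack=5097

5097 2532 2532 5097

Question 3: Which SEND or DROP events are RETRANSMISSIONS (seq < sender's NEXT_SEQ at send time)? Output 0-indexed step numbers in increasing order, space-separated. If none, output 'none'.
Step 0: SEND seq=2000 -> fresh
Step 1: SEND seq=5000 -> fresh
Step 2: DROP seq=2198 -> fresh
Step 3: SEND seq=2349 -> fresh
Step 4: SEND seq=2198 -> retransmit
Step 5: SEND seq=5032 -> fresh
Step 6: SEND seq=2532 -> fresh

Answer: 4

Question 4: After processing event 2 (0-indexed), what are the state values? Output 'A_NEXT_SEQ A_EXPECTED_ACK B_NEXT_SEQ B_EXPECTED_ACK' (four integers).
After event 0: A_seq=5000 A_ack=2198 B_seq=2198 B_ack=5000
After event 1: A_seq=5032 A_ack=2198 B_seq=2198 B_ack=5032
After event 2: A_seq=5032 A_ack=2198 B_seq=2349 B_ack=5032

5032 2198 2349 5032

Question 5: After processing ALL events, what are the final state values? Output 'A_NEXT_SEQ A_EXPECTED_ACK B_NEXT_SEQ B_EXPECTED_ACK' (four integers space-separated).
After event 0: A_seq=5000 A_ack=2198 B_seq=2198 B_ack=5000
After event 1: A_seq=5032 A_ack=2198 B_seq=2198 B_ack=5032
After event 2: A_seq=5032 A_ack=2198 B_seq=2349 B_ack=5032
After event 3: A_seq=5032 A_ack=2198 B_seq=2532 B_ack=5032
After event 4: A_seq=5032 A_ack=2532 B_seq=2532 B_ack=5032
After event 5: A_seq=5097 A_ack=2532 B_seq=2532 B_ack=5097
After event 6: A_seq=5097 A_ack=2575 B_seq=2575 B_ack=5097

Answer: 5097 2575 2575 5097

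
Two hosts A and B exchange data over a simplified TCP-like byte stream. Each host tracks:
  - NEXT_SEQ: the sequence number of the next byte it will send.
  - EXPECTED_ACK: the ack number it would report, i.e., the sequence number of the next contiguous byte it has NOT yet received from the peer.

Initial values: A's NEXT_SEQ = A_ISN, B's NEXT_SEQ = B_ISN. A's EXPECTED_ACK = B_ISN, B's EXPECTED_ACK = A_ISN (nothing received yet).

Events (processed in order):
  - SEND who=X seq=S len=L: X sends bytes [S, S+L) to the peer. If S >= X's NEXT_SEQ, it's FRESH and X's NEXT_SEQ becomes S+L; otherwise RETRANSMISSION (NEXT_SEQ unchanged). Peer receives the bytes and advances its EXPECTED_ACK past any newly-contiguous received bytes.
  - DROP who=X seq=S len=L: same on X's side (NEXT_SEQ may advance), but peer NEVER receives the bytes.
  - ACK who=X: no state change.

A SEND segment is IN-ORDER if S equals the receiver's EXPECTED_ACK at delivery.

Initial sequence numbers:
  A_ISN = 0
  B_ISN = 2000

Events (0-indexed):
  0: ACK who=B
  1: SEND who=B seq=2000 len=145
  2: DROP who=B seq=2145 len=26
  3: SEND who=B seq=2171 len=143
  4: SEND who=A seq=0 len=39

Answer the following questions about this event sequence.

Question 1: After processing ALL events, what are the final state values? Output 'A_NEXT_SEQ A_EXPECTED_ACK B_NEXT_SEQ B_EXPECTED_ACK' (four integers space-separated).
Answer: 39 2145 2314 39

Derivation:
After event 0: A_seq=0 A_ack=2000 B_seq=2000 B_ack=0
After event 1: A_seq=0 A_ack=2145 B_seq=2145 B_ack=0
After event 2: A_seq=0 A_ack=2145 B_seq=2171 B_ack=0
After event 3: A_seq=0 A_ack=2145 B_seq=2314 B_ack=0
After event 4: A_seq=39 A_ack=2145 B_seq=2314 B_ack=39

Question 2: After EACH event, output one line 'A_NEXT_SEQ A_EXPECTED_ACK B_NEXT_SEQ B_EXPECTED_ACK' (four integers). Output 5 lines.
0 2000 2000 0
0 2145 2145 0
0 2145 2171 0
0 2145 2314 0
39 2145 2314 39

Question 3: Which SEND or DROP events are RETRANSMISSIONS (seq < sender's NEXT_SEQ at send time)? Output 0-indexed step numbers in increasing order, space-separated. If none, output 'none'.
Answer: none

Derivation:
Step 1: SEND seq=2000 -> fresh
Step 2: DROP seq=2145 -> fresh
Step 3: SEND seq=2171 -> fresh
Step 4: SEND seq=0 -> fresh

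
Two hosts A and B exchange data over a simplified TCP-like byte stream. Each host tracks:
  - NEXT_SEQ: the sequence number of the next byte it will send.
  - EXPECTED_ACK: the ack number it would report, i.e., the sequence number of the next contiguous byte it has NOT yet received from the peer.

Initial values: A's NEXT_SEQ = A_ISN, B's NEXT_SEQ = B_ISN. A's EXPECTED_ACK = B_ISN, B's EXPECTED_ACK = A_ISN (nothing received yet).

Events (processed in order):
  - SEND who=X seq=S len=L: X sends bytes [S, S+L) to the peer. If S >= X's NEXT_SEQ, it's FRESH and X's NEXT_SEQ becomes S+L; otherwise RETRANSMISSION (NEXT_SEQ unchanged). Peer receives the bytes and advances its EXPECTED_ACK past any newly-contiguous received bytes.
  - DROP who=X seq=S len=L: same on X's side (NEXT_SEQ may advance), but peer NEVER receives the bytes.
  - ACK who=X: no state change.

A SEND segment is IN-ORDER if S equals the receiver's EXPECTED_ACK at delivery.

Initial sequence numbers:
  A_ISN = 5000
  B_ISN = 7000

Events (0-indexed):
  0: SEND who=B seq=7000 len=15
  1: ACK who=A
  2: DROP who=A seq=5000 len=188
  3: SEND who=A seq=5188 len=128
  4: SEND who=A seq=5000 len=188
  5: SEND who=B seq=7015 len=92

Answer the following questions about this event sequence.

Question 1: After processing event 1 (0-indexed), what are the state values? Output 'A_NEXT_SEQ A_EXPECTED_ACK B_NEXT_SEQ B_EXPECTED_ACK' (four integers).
After event 0: A_seq=5000 A_ack=7015 B_seq=7015 B_ack=5000
After event 1: A_seq=5000 A_ack=7015 B_seq=7015 B_ack=5000

5000 7015 7015 5000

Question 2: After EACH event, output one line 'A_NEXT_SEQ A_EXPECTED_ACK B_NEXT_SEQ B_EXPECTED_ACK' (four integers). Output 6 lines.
5000 7015 7015 5000
5000 7015 7015 5000
5188 7015 7015 5000
5316 7015 7015 5000
5316 7015 7015 5316
5316 7107 7107 5316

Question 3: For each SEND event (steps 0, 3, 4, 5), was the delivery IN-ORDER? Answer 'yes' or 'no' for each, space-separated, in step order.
Answer: yes no yes yes

Derivation:
Step 0: SEND seq=7000 -> in-order
Step 3: SEND seq=5188 -> out-of-order
Step 4: SEND seq=5000 -> in-order
Step 5: SEND seq=7015 -> in-order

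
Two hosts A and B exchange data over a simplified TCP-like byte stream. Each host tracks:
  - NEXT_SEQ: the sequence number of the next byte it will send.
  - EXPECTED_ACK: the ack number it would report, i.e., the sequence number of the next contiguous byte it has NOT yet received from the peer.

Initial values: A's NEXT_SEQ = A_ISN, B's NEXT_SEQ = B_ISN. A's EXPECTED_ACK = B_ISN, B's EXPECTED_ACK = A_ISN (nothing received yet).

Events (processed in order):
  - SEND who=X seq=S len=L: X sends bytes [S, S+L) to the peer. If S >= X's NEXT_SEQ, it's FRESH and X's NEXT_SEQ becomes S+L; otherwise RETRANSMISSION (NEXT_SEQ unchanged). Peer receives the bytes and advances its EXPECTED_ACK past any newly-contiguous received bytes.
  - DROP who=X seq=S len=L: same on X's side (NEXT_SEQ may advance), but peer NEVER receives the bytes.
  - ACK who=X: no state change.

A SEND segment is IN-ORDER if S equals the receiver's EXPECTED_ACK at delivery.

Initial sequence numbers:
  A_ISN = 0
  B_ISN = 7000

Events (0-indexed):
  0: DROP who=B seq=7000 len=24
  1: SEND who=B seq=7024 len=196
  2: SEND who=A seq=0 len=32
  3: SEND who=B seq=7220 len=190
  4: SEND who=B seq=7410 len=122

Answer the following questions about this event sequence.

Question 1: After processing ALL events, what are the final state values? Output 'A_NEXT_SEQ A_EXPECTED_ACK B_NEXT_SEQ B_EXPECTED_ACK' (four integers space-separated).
After event 0: A_seq=0 A_ack=7000 B_seq=7024 B_ack=0
After event 1: A_seq=0 A_ack=7000 B_seq=7220 B_ack=0
After event 2: A_seq=32 A_ack=7000 B_seq=7220 B_ack=32
After event 3: A_seq=32 A_ack=7000 B_seq=7410 B_ack=32
After event 4: A_seq=32 A_ack=7000 B_seq=7532 B_ack=32

Answer: 32 7000 7532 32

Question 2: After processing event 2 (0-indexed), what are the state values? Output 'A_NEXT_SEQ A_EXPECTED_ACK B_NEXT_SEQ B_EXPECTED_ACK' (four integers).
After event 0: A_seq=0 A_ack=7000 B_seq=7024 B_ack=0
After event 1: A_seq=0 A_ack=7000 B_seq=7220 B_ack=0
After event 2: A_seq=32 A_ack=7000 B_seq=7220 B_ack=32

32 7000 7220 32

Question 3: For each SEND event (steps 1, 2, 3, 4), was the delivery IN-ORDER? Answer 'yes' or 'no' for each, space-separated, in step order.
Step 1: SEND seq=7024 -> out-of-order
Step 2: SEND seq=0 -> in-order
Step 3: SEND seq=7220 -> out-of-order
Step 4: SEND seq=7410 -> out-of-order

Answer: no yes no no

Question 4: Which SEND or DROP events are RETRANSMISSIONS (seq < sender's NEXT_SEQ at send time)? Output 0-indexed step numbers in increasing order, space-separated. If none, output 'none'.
Step 0: DROP seq=7000 -> fresh
Step 1: SEND seq=7024 -> fresh
Step 2: SEND seq=0 -> fresh
Step 3: SEND seq=7220 -> fresh
Step 4: SEND seq=7410 -> fresh

Answer: none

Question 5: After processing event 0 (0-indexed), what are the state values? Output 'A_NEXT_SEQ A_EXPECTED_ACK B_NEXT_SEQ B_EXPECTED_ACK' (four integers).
After event 0: A_seq=0 A_ack=7000 B_seq=7024 B_ack=0

0 7000 7024 0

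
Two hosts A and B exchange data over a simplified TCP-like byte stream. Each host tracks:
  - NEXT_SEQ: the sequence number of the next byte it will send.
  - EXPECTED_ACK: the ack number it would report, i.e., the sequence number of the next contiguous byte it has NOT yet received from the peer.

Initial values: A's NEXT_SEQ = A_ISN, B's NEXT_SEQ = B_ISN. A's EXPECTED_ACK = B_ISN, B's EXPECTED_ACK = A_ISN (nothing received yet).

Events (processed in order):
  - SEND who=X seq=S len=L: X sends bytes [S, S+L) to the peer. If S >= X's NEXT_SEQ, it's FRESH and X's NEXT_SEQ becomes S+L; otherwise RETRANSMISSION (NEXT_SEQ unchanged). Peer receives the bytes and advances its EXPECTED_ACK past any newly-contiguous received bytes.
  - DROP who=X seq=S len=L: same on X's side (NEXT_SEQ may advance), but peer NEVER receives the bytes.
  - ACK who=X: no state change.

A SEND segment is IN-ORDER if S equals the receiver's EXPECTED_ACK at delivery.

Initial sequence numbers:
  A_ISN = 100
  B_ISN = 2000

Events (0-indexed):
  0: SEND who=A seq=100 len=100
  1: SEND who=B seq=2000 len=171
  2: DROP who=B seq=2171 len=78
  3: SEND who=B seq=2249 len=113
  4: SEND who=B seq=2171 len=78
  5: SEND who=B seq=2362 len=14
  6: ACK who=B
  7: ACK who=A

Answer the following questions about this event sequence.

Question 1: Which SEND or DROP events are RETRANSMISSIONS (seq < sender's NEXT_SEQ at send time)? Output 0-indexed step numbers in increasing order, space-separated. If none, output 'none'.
Answer: 4

Derivation:
Step 0: SEND seq=100 -> fresh
Step 1: SEND seq=2000 -> fresh
Step 2: DROP seq=2171 -> fresh
Step 3: SEND seq=2249 -> fresh
Step 4: SEND seq=2171 -> retransmit
Step 5: SEND seq=2362 -> fresh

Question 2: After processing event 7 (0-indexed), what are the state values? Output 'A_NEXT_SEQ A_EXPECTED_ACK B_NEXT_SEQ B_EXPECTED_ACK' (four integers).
After event 0: A_seq=200 A_ack=2000 B_seq=2000 B_ack=200
After event 1: A_seq=200 A_ack=2171 B_seq=2171 B_ack=200
After event 2: A_seq=200 A_ack=2171 B_seq=2249 B_ack=200
After event 3: A_seq=200 A_ack=2171 B_seq=2362 B_ack=200
After event 4: A_seq=200 A_ack=2362 B_seq=2362 B_ack=200
After event 5: A_seq=200 A_ack=2376 B_seq=2376 B_ack=200
After event 6: A_seq=200 A_ack=2376 B_seq=2376 B_ack=200
After event 7: A_seq=200 A_ack=2376 B_seq=2376 B_ack=200

200 2376 2376 200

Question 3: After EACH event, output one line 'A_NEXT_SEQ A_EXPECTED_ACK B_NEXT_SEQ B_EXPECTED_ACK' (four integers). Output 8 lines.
200 2000 2000 200
200 2171 2171 200
200 2171 2249 200
200 2171 2362 200
200 2362 2362 200
200 2376 2376 200
200 2376 2376 200
200 2376 2376 200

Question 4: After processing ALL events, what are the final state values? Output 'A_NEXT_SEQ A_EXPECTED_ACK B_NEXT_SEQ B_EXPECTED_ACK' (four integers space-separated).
After event 0: A_seq=200 A_ack=2000 B_seq=2000 B_ack=200
After event 1: A_seq=200 A_ack=2171 B_seq=2171 B_ack=200
After event 2: A_seq=200 A_ack=2171 B_seq=2249 B_ack=200
After event 3: A_seq=200 A_ack=2171 B_seq=2362 B_ack=200
After event 4: A_seq=200 A_ack=2362 B_seq=2362 B_ack=200
After event 5: A_seq=200 A_ack=2376 B_seq=2376 B_ack=200
After event 6: A_seq=200 A_ack=2376 B_seq=2376 B_ack=200
After event 7: A_seq=200 A_ack=2376 B_seq=2376 B_ack=200

Answer: 200 2376 2376 200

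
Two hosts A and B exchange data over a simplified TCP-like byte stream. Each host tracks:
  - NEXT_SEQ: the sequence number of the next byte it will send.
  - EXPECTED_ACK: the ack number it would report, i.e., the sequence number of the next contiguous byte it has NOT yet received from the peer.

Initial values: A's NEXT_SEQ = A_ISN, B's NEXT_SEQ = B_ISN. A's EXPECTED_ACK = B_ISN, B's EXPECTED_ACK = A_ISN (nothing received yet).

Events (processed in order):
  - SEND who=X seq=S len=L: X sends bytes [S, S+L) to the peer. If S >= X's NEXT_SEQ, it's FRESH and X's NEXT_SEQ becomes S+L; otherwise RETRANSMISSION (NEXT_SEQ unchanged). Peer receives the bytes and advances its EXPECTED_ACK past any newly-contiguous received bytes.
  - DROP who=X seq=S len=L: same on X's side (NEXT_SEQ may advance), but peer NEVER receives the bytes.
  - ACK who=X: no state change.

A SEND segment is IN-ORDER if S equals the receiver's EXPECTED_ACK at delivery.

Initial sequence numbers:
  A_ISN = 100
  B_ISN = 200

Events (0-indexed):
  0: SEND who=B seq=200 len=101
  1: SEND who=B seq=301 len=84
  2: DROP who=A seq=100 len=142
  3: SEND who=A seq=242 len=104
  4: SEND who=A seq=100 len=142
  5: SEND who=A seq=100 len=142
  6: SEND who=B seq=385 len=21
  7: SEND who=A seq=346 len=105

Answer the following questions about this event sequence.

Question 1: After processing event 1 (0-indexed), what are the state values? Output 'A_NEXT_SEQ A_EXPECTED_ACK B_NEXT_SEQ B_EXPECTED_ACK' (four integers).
After event 0: A_seq=100 A_ack=301 B_seq=301 B_ack=100
After event 1: A_seq=100 A_ack=385 B_seq=385 B_ack=100

100 385 385 100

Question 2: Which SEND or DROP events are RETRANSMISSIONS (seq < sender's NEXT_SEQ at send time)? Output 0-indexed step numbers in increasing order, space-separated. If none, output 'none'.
Answer: 4 5

Derivation:
Step 0: SEND seq=200 -> fresh
Step 1: SEND seq=301 -> fresh
Step 2: DROP seq=100 -> fresh
Step 3: SEND seq=242 -> fresh
Step 4: SEND seq=100 -> retransmit
Step 5: SEND seq=100 -> retransmit
Step 6: SEND seq=385 -> fresh
Step 7: SEND seq=346 -> fresh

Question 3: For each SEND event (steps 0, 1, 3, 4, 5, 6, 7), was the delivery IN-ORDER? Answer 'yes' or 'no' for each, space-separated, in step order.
Step 0: SEND seq=200 -> in-order
Step 1: SEND seq=301 -> in-order
Step 3: SEND seq=242 -> out-of-order
Step 4: SEND seq=100 -> in-order
Step 5: SEND seq=100 -> out-of-order
Step 6: SEND seq=385 -> in-order
Step 7: SEND seq=346 -> in-order

Answer: yes yes no yes no yes yes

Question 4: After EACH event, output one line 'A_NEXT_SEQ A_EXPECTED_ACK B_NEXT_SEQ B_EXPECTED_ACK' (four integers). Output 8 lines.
100 301 301 100
100 385 385 100
242 385 385 100
346 385 385 100
346 385 385 346
346 385 385 346
346 406 406 346
451 406 406 451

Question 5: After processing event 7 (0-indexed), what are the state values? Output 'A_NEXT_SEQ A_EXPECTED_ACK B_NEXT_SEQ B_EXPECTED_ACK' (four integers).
After event 0: A_seq=100 A_ack=301 B_seq=301 B_ack=100
After event 1: A_seq=100 A_ack=385 B_seq=385 B_ack=100
After event 2: A_seq=242 A_ack=385 B_seq=385 B_ack=100
After event 3: A_seq=346 A_ack=385 B_seq=385 B_ack=100
After event 4: A_seq=346 A_ack=385 B_seq=385 B_ack=346
After event 5: A_seq=346 A_ack=385 B_seq=385 B_ack=346
After event 6: A_seq=346 A_ack=406 B_seq=406 B_ack=346
After event 7: A_seq=451 A_ack=406 B_seq=406 B_ack=451

451 406 406 451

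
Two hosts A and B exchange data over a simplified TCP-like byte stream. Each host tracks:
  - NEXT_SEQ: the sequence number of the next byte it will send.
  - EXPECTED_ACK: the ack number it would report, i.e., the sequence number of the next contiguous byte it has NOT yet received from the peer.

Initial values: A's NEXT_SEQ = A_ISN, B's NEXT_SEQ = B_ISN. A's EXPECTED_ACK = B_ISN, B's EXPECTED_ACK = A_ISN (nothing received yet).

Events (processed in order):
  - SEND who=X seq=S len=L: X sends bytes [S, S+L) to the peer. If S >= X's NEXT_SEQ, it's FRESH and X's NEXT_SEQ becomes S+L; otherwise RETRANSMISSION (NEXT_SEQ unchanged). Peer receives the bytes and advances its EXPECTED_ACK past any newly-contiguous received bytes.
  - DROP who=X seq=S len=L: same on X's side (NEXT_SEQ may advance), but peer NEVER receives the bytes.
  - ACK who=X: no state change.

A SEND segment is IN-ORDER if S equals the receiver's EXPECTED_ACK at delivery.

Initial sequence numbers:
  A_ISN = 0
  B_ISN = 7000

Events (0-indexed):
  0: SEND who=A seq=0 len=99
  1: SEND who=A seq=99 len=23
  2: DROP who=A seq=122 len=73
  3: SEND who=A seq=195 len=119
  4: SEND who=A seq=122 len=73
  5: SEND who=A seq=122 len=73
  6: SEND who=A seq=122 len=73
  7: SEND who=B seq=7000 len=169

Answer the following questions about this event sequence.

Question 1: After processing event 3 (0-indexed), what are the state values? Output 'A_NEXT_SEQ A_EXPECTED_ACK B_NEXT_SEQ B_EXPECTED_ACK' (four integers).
After event 0: A_seq=99 A_ack=7000 B_seq=7000 B_ack=99
After event 1: A_seq=122 A_ack=7000 B_seq=7000 B_ack=122
After event 2: A_seq=195 A_ack=7000 B_seq=7000 B_ack=122
After event 3: A_seq=314 A_ack=7000 B_seq=7000 B_ack=122

314 7000 7000 122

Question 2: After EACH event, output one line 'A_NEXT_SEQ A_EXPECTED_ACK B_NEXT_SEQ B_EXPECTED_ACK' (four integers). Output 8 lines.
99 7000 7000 99
122 7000 7000 122
195 7000 7000 122
314 7000 7000 122
314 7000 7000 314
314 7000 7000 314
314 7000 7000 314
314 7169 7169 314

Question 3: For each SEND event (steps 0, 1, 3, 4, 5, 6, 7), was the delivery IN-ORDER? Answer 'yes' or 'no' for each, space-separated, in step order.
Answer: yes yes no yes no no yes

Derivation:
Step 0: SEND seq=0 -> in-order
Step 1: SEND seq=99 -> in-order
Step 3: SEND seq=195 -> out-of-order
Step 4: SEND seq=122 -> in-order
Step 5: SEND seq=122 -> out-of-order
Step 6: SEND seq=122 -> out-of-order
Step 7: SEND seq=7000 -> in-order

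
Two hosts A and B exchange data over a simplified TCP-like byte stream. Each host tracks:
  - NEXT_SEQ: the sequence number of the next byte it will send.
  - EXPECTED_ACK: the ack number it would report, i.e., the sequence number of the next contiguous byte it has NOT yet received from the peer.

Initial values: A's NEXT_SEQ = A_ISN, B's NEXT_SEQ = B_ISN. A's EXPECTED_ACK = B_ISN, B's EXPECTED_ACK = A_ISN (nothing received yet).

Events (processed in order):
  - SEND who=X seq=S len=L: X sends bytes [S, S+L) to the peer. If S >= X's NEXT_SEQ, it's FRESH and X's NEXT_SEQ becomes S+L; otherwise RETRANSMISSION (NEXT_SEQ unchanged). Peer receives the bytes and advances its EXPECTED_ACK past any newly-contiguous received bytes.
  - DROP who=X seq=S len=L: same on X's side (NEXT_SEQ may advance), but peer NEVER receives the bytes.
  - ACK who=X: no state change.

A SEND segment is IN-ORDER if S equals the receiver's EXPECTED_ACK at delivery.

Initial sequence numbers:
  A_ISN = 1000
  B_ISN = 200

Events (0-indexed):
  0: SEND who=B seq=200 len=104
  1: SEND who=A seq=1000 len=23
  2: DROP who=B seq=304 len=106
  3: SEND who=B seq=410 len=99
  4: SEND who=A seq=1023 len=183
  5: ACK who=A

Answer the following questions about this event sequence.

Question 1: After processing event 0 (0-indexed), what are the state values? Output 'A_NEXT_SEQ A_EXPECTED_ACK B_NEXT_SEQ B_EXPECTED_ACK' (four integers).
After event 0: A_seq=1000 A_ack=304 B_seq=304 B_ack=1000

1000 304 304 1000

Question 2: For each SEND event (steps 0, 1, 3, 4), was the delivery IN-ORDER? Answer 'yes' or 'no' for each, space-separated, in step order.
Step 0: SEND seq=200 -> in-order
Step 1: SEND seq=1000 -> in-order
Step 3: SEND seq=410 -> out-of-order
Step 4: SEND seq=1023 -> in-order

Answer: yes yes no yes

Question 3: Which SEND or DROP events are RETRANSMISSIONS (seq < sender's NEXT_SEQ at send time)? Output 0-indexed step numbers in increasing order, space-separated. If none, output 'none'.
Step 0: SEND seq=200 -> fresh
Step 1: SEND seq=1000 -> fresh
Step 2: DROP seq=304 -> fresh
Step 3: SEND seq=410 -> fresh
Step 4: SEND seq=1023 -> fresh

Answer: none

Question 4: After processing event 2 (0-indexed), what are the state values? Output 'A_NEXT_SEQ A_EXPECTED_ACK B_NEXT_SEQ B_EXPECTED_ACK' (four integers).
After event 0: A_seq=1000 A_ack=304 B_seq=304 B_ack=1000
After event 1: A_seq=1023 A_ack=304 B_seq=304 B_ack=1023
After event 2: A_seq=1023 A_ack=304 B_seq=410 B_ack=1023

1023 304 410 1023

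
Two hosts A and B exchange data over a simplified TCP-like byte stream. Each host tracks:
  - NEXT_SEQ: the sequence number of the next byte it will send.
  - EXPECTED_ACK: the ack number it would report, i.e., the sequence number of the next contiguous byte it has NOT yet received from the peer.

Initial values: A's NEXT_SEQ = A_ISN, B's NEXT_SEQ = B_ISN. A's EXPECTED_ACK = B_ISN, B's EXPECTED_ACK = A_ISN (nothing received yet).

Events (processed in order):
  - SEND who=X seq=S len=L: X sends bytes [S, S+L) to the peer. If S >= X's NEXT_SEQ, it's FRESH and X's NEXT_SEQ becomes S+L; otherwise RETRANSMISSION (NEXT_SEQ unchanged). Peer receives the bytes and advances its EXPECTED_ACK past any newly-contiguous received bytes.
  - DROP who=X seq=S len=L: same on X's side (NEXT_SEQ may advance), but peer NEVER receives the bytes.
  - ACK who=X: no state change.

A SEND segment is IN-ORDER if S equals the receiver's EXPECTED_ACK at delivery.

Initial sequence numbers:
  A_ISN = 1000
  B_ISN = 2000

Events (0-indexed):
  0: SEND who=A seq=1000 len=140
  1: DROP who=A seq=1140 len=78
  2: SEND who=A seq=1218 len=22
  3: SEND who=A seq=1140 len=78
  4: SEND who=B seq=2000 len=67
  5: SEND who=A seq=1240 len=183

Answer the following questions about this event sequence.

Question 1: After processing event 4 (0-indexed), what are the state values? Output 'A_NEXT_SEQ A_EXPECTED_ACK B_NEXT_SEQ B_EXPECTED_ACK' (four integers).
After event 0: A_seq=1140 A_ack=2000 B_seq=2000 B_ack=1140
After event 1: A_seq=1218 A_ack=2000 B_seq=2000 B_ack=1140
After event 2: A_seq=1240 A_ack=2000 B_seq=2000 B_ack=1140
After event 3: A_seq=1240 A_ack=2000 B_seq=2000 B_ack=1240
After event 4: A_seq=1240 A_ack=2067 B_seq=2067 B_ack=1240

1240 2067 2067 1240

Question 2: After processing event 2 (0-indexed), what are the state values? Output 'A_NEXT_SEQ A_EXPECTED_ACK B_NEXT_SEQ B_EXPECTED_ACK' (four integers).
After event 0: A_seq=1140 A_ack=2000 B_seq=2000 B_ack=1140
After event 1: A_seq=1218 A_ack=2000 B_seq=2000 B_ack=1140
After event 2: A_seq=1240 A_ack=2000 B_seq=2000 B_ack=1140

1240 2000 2000 1140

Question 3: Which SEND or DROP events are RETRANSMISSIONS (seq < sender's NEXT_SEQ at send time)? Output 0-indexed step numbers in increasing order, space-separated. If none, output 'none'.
Step 0: SEND seq=1000 -> fresh
Step 1: DROP seq=1140 -> fresh
Step 2: SEND seq=1218 -> fresh
Step 3: SEND seq=1140 -> retransmit
Step 4: SEND seq=2000 -> fresh
Step 5: SEND seq=1240 -> fresh

Answer: 3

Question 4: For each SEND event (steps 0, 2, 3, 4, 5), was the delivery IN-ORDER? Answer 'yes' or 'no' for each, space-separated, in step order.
Step 0: SEND seq=1000 -> in-order
Step 2: SEND seq=1218 -> out-of-order
Step 3: SEND seq=1140 -> in-order
Step 4: SEND seq=2000 -> in-order
Step 5: SEND seq=1240 -> in-order

Answer: yes no yes yes yes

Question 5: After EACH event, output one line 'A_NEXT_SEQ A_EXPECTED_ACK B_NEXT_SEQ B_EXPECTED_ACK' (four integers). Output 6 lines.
1140 2000 2000 1140
1218 2000 2000 1140
1240 2000 2000 1140
1240 2000 2000 1240
1240 2067 2067 1240
1423 2067 2067 1423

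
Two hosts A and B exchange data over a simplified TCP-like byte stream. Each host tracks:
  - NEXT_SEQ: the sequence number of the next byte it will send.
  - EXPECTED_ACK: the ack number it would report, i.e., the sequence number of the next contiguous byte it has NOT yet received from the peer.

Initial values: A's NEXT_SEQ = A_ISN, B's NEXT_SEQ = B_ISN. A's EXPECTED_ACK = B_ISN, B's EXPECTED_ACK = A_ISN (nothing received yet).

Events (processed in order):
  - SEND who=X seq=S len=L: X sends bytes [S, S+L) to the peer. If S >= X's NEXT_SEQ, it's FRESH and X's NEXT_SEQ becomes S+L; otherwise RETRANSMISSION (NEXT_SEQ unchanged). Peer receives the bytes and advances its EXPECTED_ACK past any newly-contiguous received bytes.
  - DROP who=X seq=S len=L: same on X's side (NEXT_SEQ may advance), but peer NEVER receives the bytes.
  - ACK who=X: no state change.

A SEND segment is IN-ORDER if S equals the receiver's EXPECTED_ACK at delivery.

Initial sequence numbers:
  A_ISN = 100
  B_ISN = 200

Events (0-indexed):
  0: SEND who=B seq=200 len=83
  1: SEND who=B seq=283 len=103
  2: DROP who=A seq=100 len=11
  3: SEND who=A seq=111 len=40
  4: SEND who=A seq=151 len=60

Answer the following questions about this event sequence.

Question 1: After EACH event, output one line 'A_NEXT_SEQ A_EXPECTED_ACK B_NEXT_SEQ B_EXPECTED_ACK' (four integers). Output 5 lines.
100 283 283 100
100 386 386 100
111 386 386 100
151 386 386 100
211 386 386 100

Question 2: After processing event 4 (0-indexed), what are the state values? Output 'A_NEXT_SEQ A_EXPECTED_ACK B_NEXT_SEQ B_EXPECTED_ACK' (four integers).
After event 0: A_seq=100 A_ack=283 B_seq=283 B_ack=100
After event 1: A_seq=100 A_ack=386 B_seq=386 B_ack=100
After event 2: A_seq=111 A_ack=386 B_seq=386 B_ack=100
After event 3: A_seq=151 A_ack=386 B_seq=386 B_ack=100
After event 4: A_seq=211 A_ack=386 B_seq=386 B_ack=100

211 386 386 100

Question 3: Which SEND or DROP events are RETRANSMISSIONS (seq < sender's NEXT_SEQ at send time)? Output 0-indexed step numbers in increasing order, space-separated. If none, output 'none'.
Answer: none

Derivation:
Step 0: SEND seq=200 -> fresh
Step 1: SEND seq=283 -> fresh
Step 2: DROP seq=100 -> fresh
Step 3: SEND seq=111 -> fresh
Step 4: SEND seq=151 -> fresh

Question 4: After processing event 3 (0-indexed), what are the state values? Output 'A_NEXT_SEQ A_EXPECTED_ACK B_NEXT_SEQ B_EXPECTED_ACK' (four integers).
After event 0: A_seq=100 A_ack=283 B_seq=283 B_ack=100
After event 1: A_seq=100 A_ack=386 B_seq=386 B_ack=100
After event 2: A_seq=111 A_ack=386 B_seq=386 B_ack=100
After event 3: A_seq=151 A_ack=386 B_seq=386 B_ack=100

151 386 386 100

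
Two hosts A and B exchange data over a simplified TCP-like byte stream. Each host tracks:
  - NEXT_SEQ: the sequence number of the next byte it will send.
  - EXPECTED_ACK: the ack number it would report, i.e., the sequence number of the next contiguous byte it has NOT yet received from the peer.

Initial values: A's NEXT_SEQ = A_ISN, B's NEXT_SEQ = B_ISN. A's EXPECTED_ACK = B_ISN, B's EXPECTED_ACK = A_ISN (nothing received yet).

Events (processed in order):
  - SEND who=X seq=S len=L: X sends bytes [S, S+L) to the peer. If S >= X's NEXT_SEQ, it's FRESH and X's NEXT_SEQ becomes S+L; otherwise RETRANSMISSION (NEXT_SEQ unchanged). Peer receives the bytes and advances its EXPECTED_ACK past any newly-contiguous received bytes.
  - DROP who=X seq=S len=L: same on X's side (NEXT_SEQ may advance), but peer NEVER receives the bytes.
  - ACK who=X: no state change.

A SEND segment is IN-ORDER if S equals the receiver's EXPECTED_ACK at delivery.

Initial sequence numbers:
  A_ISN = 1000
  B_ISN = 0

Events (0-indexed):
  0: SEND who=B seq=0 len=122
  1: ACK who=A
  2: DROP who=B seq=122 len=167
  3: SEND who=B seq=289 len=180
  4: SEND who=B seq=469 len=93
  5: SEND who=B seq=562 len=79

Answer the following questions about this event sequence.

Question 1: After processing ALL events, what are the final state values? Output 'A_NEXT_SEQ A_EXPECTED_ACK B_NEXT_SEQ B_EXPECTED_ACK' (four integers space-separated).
After event 0: A_seq=1000 A_ack=122 B_seq=122 B_ack=1000
After event 1: A_seq=1000 A_ack=122 B_seq=122 B_ack=1000
After event 2: A_seq=1000 A_ack=122 B_seq=289 B_ack=1000
After event 3: A_seq=1000 A_ack=122 B_seq=469 B_ack=1000
After event 4: A_seq=1000 A_ack=122 B_seq=562 B_ack=1000
After event 5: A_seq=1000 A_ack=122 B_seq=641 B_ack=1000

Answer: 1000 122 641 1000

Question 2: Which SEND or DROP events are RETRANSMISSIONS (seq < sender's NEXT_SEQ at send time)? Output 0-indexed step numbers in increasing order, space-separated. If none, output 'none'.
Answer: none

Derivation:
Step 0: SEND seq=0 -> fresh
Step 2: DROP seq=122 -> fresh
Step 3: SEND seq=289 -> fresh
Step 4: SEND seq=469 -> fresh
Step 5: SEND seq=562 -> fresh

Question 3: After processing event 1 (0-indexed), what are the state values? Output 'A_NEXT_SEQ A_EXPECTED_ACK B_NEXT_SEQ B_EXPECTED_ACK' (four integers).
After event 0: A_seq=1000 A_ack=122 B_seq=122 B_ack=1000
After event 1: A_seq=1000 A_ack=122 B_seq=122 B_ack=1000

1000 122 122 1000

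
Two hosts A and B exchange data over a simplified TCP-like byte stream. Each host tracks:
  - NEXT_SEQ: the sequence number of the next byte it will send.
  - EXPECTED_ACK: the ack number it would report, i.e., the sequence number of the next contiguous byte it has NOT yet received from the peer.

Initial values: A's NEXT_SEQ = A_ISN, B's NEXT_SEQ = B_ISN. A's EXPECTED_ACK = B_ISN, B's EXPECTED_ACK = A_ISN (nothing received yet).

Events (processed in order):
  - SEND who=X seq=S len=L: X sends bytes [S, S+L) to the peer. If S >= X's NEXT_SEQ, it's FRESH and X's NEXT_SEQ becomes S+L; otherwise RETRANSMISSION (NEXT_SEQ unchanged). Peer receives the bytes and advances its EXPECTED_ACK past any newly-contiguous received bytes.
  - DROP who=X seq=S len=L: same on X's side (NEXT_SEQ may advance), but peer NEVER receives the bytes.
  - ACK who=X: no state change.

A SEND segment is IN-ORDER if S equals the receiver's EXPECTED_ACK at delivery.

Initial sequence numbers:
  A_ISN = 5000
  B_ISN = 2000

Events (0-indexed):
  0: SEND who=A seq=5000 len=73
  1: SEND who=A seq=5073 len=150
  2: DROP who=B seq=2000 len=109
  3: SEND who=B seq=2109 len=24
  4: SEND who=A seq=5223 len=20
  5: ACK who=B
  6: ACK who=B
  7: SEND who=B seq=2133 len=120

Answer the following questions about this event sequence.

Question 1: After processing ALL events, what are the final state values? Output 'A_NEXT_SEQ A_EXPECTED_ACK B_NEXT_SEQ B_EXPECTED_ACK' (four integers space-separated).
Answer: 5243 2000 2253 5243

Derivation:
After event 0: A_seq=5073 A_ack=2000 B_seq=2000 B_ack=5073
After event 1: A_seq=5223 A_ack=2000 B_seq=2000 B_ack=5223
After event 2: A_seq=5223 A_ack=2000 B_seq=2109 B_ack=5223
After event 3: A_seq=5223 A_ack=2000 B_seq=2133 B_ack=5223
After event 4: A_seq=5243 A_ack=2000 B_seq=2133 B_ack=5243
After event 5: A_seq=5243 A_ack=2000 B_seq=2133 B_ack=5243
After event 6: A_seq=5243 A_ack=2000 B_seq=2133 B_ack=5243
After event 7: A_seq=5243 A_ack=2000 B_seq=2253 B_ack=5243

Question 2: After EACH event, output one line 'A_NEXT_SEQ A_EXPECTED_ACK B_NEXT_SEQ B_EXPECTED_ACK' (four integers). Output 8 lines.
5073 2000 2000 5073
5223 2000 2000 5223
5223 2000 2109 5223
5223 2000 2133 5223
5243 2000 2133 5243
5243 2000 2133 5243
5243 2000 2133 5243
5243 2000 2253 5243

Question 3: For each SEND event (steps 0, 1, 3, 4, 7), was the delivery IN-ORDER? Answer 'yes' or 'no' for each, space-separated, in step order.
Answer: yes yes no yes no

Derivation:
Step 0: SEND seq=5000 -> in-order
Step 1: SEND seq=5073 -> in-order
Step 3: SEND seq=2109 -> out-of-order
Step 4: SEND seq=5223 -> in-order
Step 7: SEND seq=2133 -> out-of-order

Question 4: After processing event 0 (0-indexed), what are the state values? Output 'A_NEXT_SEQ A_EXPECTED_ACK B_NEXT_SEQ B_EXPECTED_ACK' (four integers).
After event 0: A_seq=5073 A_ack=2000 B_seq=2000 B_ack=5073

5073 2000 2000 5073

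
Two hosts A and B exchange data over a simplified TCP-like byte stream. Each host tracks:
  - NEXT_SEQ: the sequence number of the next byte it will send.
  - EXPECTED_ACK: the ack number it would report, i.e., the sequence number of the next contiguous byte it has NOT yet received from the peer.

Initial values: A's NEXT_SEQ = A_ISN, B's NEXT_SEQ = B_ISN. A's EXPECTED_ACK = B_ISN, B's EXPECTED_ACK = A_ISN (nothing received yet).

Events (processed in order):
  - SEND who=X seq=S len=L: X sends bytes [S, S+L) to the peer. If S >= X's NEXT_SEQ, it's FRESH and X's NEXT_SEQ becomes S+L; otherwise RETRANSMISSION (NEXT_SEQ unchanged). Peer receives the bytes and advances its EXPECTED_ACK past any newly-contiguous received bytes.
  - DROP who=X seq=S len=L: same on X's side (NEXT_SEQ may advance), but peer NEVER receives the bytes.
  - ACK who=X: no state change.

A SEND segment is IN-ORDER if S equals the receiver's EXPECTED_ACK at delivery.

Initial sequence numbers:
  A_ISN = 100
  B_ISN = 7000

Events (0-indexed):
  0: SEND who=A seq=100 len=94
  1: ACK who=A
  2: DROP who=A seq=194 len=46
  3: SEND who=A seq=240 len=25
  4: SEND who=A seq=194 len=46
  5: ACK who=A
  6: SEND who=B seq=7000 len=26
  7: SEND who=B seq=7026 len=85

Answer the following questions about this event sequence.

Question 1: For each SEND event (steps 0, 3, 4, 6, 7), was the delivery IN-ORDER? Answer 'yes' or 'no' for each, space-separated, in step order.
Step 0: SEND seq=100 -> in-order
Step 3: SEND seq=240 -> out-of-order
Step 4: SEND seq=194 -> in-order
Step 6: SEND seq=7000 -> in-order
Step 7: SEND seq=7026 -> in-order

Answer: yes no yes yes yes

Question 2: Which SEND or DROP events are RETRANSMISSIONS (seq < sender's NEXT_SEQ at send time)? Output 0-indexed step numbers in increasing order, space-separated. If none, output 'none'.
Step 0: SEND seq=100 -> fresh
Step 2: DROP seq=194 -> fresh
Step 3: SEND seq=240 -> fresh
Step 4: SEND seq=194 -> retransmit
Step 6: SEND seq=7000 -> fresh
Step 7: SEND seq=7026 -> fresh

Answer: 4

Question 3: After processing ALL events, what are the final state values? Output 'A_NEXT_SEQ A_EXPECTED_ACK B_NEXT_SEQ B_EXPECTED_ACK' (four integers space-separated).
Answer: 265 7111 7111 265

Derivation:
After event 0: A_seq=194 A_ack=7000 B_seq=7000 B_ack=194
After event 1: A_seq=194 A_ack=7000 B_seq=7000 B_ack=194
After event 2: A_seq=240 A_ack=7000 B_seq=7000 B_ack=194
After event 3: A_seq=265 A_ack=7000 B_seq=7000 B_ack=194
After event 4: A_seq=265 A_ack=7000 B_seq=7000 B_ack=265
After event 5: A_seq=265 A_ack=7000 B_seq=7000 B_ack=265
After event 6: A_seq=265 A_ack=7026 B_seq=7026 B_ack=265
After event 7: A_seq=265 A_ack=7111 B_seq=7111 B_ack=265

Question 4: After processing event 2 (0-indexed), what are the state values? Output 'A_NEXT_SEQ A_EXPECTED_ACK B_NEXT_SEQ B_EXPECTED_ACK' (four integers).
After event 0: A_seq=194 A_ack=7000 B_seq=7000 B_ack=194
After event 1: A_seq=194 A_ack=7000 B_seq=7000 B_ack=194
After event 2: A_seq=240 A_ack=7000 B_seq=7000 B_ack=194

240 7000 7000 194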